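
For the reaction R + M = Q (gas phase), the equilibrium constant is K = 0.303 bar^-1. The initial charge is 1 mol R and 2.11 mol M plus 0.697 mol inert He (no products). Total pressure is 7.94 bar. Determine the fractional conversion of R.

Basis: 1 mol R initially; let X = conversion of R. Extent ξ = X.
At extent ξ: n_R = 1 − X; n_M = 2.11 − X; n_Q = X; n_I = 0.697 (inert).
n_T = Σnᵢ = 3.81 − X.
Mole fractions y_i = n_i/n_T; K = p_Q / (p_R p_M) with p_i = y_i·P.
Substituting and setting equal to 0.303 bar^-1 gives a polynomial in X; the root in (0,1) is X = 0.536.

X = 0.536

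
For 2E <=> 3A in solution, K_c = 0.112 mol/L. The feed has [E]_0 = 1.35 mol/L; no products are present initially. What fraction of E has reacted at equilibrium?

X = 0.242

Let X = conversion of E; extent ξ = 1.35X/2 mol/L.
Concentrations: [E] = 1.35 − 1.35X; [A] = 2.03X.
K_c = [A]^3 / ([E]^2).
Equating to 0.112 mol/L: the physical root is X = 0.242.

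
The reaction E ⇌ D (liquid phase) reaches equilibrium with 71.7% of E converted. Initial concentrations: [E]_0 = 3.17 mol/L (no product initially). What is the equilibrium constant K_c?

K_c = 2.53

Let X = conversion of E.
Concentrations: [E] = 3.17 − 3.17X; [D] = 3.17X.
At X = 0.717: [E] = 0.897, [D] = 2.27.
K_c = [D] / ([E]) = 2.53.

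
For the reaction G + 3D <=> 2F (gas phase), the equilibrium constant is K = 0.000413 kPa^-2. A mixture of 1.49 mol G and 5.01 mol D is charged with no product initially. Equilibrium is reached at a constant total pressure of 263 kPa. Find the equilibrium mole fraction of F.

Let X = conversion of G (basis 1.49 mol G); extent of reaction ξ = 1.49X.
At extent ξ: n_G = 1.49 − 1.49X; n_D = 5.01 − 4.47X; n_F = 2.98X.
Summing: n_T = 6.5 − 2.98X.
With p_i = (n_i/n_T)P, K = p_F^2 / (p_G p_D^3).
This yields a degree-4 equation in X; solving on (0,1), X = 0.700.
Then n_F = 2.09, n_T = 4.41, so y_F = 0.473.

y_F = 0.473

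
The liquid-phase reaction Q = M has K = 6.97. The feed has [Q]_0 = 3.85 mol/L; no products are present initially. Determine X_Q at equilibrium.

Let X = conversion of Q; extent ξ = 3.85·X mol/L.
Concentrations: [Q] = 3.85 − 3.85X; [M] = 3.85X.
K = [M] / ([Q]).
Equating to 6.97: the physical root is X = 0.875.

X = 0.875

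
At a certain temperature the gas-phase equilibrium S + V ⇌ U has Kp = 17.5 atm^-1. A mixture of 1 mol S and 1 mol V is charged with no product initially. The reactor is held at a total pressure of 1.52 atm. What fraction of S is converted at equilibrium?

X = 0.810

Take 1 mol S as basis and let X be its fractional conversion, so ξ = X.
At extent ξ: n_S = 1 − X; n_V = 1 − X; n_U = X.
Total moles n_T = 2 − X.
y_i = n_i/n_T, p_i = y_i·P. Kp = p_U / (p_S p_V).
Substituting and setting equal to 17.5 atm^-1 gives a polynomial in X; the root in (0,1) is X = 0.810.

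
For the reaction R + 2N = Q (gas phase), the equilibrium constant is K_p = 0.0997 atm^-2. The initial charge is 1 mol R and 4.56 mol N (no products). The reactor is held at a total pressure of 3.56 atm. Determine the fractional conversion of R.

Take 1 mol R as basis and let X be its fractional conversion, so ξ = X.
At extent ξ: n_R = 1 − X; n_N = 4.56 − 2X; n_Q = X.
n_T = Σnᵢ = 5.56 − 2X.
y_i = n_i/n_T, p_i = y_i·P. K_p = p_Q / (p_R p_N^2).
Equating to 0.0997 atm^-2 and solving on 0 < X < 1: X = 0.439.

X = 0.439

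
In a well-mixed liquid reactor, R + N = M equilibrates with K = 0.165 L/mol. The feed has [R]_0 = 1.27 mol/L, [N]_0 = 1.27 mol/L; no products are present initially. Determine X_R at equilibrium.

Let X = conversion of R; extent ξ = 1.27·X mol/L.
Concentrations: [R] = 1.27 − 1.27X; [N] = 1.27 − 1.27X; [M] = 1.27X.
K = [M] / ([R] [N]).
Setting equal to 0.165 and solving for X on (0,1) gives X = 0.151.

X = 0.151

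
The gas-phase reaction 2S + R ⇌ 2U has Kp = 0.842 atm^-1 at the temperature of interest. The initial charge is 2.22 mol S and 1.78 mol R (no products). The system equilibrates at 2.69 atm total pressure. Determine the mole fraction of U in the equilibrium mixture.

y_U = 0.303

Take 2.22 mol S as basis and let X be its fractional conversion, so ξ = 1.11X.
At extent ξ: n_S = 2.22 − 2.22X; n_R = 1.78 − 1.11X; n_U = 2.22X.
n_T = Σnᵢ = 4 − 1.11X.
y_i = n_i/n_T, p_i = y_i·P. Kp = p_U^2 / (p_S^2 p_R).
This yields a degree-3 equation in X; solving on (0,1), X = 0.475.
Then n_U = 1.05, n_T = 3.47, so y_U = 0.303.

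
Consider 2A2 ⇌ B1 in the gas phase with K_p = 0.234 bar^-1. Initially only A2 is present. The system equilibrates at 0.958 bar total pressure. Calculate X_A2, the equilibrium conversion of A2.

Basis: 1 mol A2 initially; let X = conversion of A2. Extent ξ = 0.5X.
Moles: n_A2 = 1 − X; n_B1 = 0.5X.
Total moles n_T = 1 − 0.5X.
Mole fractions y_i = n_i/n_T; K_p = p_B1 / (p_A2^2) with p_i = y_i·P.
Setting this equal to 0.234 bar^-1 and taking the physical root (0 < X < 1) gives X = 0.274.

X = 0.274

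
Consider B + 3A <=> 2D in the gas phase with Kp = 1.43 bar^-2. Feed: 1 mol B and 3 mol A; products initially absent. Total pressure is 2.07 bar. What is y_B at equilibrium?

Take 1 mol B as basis and let X be its fractional conversion, so ξ = X.
Mole table: n_B = 1 − X; n_A = 3 − 3X; n_D = 2X.
Summing: n_T = 4 − 2X.
Mole fractions y_i = n_i/n_T; Kp = p_D^2 / (p_B p_A^3) with p_i = y_i·P.
Setting this equal to 1.43 bar^-2 and taking the physical root (0 < X < 1) gives X = 0.513.
Then n_B = 0.487, n_T = 2.97, so y_B = 0.164.

y_B = 0.164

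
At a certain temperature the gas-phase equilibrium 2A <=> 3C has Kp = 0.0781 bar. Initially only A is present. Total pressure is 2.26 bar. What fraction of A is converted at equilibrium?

Let X = conversion of A (basis 1 mol A); extent of reaction ξ = 0.5X.
At extent ξ: n_A = 1 − X; n_C = 1.5X.
n_T = Σnᵢ = 1 + 0.5X.
With p_i = (n_i/n_T)P, Kp = p_C^3 / (p_A^2).
Setting this equal to 0.0781 bar and taking the physical root (0 < X < 1) gives X = 0.194.

X = 0.194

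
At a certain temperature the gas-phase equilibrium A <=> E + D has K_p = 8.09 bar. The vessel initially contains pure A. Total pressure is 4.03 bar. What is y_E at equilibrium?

y_E = 0.450

Take 1 mol A as basis and let X be its fractional conversion, so ξ = X.
At extent ξ: n_A = 1 − X; n_E = X; n_D = X.
Summing: n_T = 1 + X.
Mole fractions y_i = n_i/n_T; K_p = p_E p_D / (p_A) with p_i = y_i·P.
Setting this equal to 8.09 bar and taking the physical root (0 < X < 1) gives X = 0.817.
Then n_E = 0.817, n_T = 1.82, so y_E = 0.450.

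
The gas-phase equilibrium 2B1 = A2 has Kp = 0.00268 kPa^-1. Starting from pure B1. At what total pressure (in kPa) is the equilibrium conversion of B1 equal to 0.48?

P = 252 kPa

Let X = conversion of B1 (basis 1 mol B1); extent of reaction ξ = 0.5X.
Species balance: n_B1 = 1 − X; n_A2 = 0.5X.
n_T = Σnᵢ = 1 − 0.5X.
Kp = p_A2 / (p_B1^2) with p_i = (n_i/n_T)·P.
At X = 0.48: the mole-fraction product g(X) = Π y_i^ν_i = 0.6746. Since Kp = g(X)·P^{-1}, P = (g/Kp)^(1/1) = (0.6746/0.00268)^(1/1) = 252 kPa.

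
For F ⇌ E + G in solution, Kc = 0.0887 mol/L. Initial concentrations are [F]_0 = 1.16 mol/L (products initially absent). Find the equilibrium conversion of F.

Let X = conversion of F; extent ξ = 1.16·X mol/L.
Concentrations: [F] = 1.16 − 1.16X; [E] = 1.16X; [G] = 1.16X.
Kc = [E] [G] / ([F]).
This equals 0.0887 at X = 0.241 (the root in 0 < X < 1).

X = 0.241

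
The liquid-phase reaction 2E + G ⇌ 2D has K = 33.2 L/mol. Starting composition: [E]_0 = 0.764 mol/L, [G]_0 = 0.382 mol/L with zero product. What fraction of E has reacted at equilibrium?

Let X = conversion of E; extent ξ = 0.764X/2 mol/L.
Concentrations: [E] = 0.764 − 0.764X; [G] = 0.382 − 0.382X; [D] = 0.764X.
K = [D]^2 / ([E]^2 [G]).
Solving K = 33.2 for X ∈ (0,1): X = 0.671.

X = 0.671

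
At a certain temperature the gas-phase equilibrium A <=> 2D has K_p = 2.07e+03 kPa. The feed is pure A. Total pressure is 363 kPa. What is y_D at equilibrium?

y_D = 0.868

Basis: 1 mol A initially; let X = conversion of A. Extent ξ = X.
Species balance: n_A = 1 − X; n_D = 2X.
Summing: n_T = 1 + X.
With p_i = (n_i/n_T)P, K_p = p_D^2 / (p_A).
Equating to 2.07e+03 kPa and solving on 0 < X < 1: X = 0.767.
Then n_D = 1.53, n_T = 1.77, so y_D = 0.868.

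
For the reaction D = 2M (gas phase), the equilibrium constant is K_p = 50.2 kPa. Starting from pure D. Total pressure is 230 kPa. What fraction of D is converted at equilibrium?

X = 0.227

Take 1 mol D as basis and let X be its fractional conversion, so ξ = X.
At extent ξ: n_D = 1 − X; n_M = 2X.
Total moles n_T = 1 + X.
Mole fractions y_i = n_i/n_T; K_p = p_M^2 / (p_D) with p_i = y_i·P.
This yields a degree-2 equation in X; solving on (0,1), X = 0.227.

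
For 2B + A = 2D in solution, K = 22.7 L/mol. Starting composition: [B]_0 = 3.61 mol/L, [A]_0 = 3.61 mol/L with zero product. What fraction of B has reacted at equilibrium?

X = 0.872

Let X = conversion of B; extent ξ = 3.61X/2 mol/L.
Concentrations: [B] = 3.61 − 3.61X; [A] = 3.61 − 1.8X; [D] = 3.61X.
K = [D]^2 / ([B]^2 [A]).
Equating to 22.7 L/mol: the physical root is X = 0.872.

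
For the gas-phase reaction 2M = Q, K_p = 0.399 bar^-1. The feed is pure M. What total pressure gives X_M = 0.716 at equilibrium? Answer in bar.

Let X = conversion of M (basis 1 mol M); extent of reaction ξ = 0.5X.
Mole table: n_M = 1 − X; n_Q = 0.5X.
Summing: n_T = 1 − 0.5X.
K_p = p_Q / (p_M^2) with p_i = (n_i/n_T)·P.
At X = 0.716: the mole-fraction product g(X) = Π y_i^ν_i = 2.85. Since K_p = g(X)·P^{-1}, P = (g/K_p)^(1/1) = (2.85/0.399)^(1/1) = 7.14 bar.

P = 7.14 bar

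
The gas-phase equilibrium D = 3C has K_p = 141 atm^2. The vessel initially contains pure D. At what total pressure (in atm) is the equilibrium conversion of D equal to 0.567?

Take 1 mol D as basis and let X be its fractional conversion, so ξ = X.
At extent ξ: n_D = 1 − X; n_C = 3X.
n_T = Σnᵢ = 1 + 2X.
K_p = p_C^3 / (p_D) with p_i = (n_i/n_T)·P.
At X = 0.567: the mole-fraction product g(X) = Π y_i^ν_i = 2.496. Since K_p = g(X)·P^{2}, P = (K_p/g)^(1/2) = (141/2.496)^(1/2) = 7.52 atm.

P = 7.52 atm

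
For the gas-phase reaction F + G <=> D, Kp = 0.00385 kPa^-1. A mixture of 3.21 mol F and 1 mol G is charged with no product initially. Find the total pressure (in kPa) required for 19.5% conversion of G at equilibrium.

P = 83.8 kPa

Let X = conversion of G (basis 1 mol G); extent of reaction ξ = X.
Mole table: n_F = 3.21 − X; n_G = 1 − X; n_D = X.
Summing: n_T = 4.21 − X.
Kp = p_D / (p_F p_G) with p_i = (n_i/n_T)·P.
At X = 0.195: the mole-fraction product g(X) = Π y_i^ν_i = 0.3226. Since Kp = g(X)·P^{-1}, P = (g/Kp)^(1/1) = (0.3226/0.00385)^(1/1) = 83.8 kPa.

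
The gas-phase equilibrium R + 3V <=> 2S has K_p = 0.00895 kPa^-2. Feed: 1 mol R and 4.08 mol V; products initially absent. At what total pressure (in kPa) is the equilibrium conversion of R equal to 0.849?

P = 82.3 kPa

Let X = conversion of R (basis 1 mol R); extent of reaction ξ = X.
Mole table: n_R = 1 − X; n_V = 4.08 − 3X; n_S = 2X.
Summing: n_T = 5.08 − 2X.
K_p = p_S^2 / (p_R p_V^3) with p_i = (n_i/n_T)·P.
At X = 0.849: the mole-fraction product g(X) = Π y_i^ν_i = 60.62. Since K_p = g(X)·P^{-2}, P = (g/K_p)^(1/2) = (60.62/0.00895)^(1/2) = 82.3 kPa.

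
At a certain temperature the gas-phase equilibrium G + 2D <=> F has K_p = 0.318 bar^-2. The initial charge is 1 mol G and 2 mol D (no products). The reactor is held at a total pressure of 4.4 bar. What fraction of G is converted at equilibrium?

X = 0.569

Take 1 mol G as basis and let X be its fractional conversion, so ξ = X.
Moles: n_G = 1 − X; n_D = 2 − 2X; n_F = X.
n_T = Σnᵢ = 3 − 2X.
Mole fractions y_i = n_i/n_T; K_p = p_F / (p_G p_D^2) with p_i = y_i·P.
This yields a degree-3 equation in X; solving on (0,1), X = 0.569.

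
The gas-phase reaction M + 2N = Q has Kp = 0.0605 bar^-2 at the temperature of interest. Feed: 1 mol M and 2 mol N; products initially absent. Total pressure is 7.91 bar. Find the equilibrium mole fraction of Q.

Take 1 mol M as basis and let X be its fractional conversion, so ξ = X.
Moles: n_M = 1 − X; n_N = 2 − 2X; n_Q = X.
Summing: n_T = 3 − 2X.
Mole fractions y_i = n_i/n_T; Kp = p_Q / (p_M p_N^2) with p_i = y_i·P.
This yields a degree-3 equation in X; solving on (0,1), X = 0.491.
Then n_Q = 0.491, n_T = 2.02, so y_Q = 0.243.

y_Q = 0.243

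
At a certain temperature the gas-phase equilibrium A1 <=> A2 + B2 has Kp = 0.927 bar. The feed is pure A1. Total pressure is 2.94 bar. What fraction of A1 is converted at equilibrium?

Let X = conversion of A1 (basis 1 mol A1); extent of reaction ξ = X.
Species balance: n_A1 = 1 − X; n_A2 = X; n_B2 = X.
Total moles n_T = 1 + X.
Mole fractions y_i = n_i/n_T; Kp = p_A2 p_B2 / (p_A1) with p_i = y_i·P.
This yields a degree-2 equation in X; solving on (0,1), X = 0.490.

X = 0.490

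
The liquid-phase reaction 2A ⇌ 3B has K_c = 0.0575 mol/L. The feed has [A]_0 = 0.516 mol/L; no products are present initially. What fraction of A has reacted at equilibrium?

X = 0.262

Let X = conversion of A; extent ξ = 0.516X/2 mol/L.
Concentrations: [A] = 0.516 − 0.516X; [B] = 0.774X.
K_c = [B]^3 / ([A]^2).
Equating to 0.0575 mol/L: the physical root is X = 0.262.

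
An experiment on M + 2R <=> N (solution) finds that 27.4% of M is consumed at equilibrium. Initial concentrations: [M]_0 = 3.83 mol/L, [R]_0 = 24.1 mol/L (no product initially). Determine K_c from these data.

Let X = conversion of M.
Concentrations: [M] = 3.83 − 3.83X; [R] = 24.1 − 7.66X; [N] = 3.83X.
At X = 0.274: [M] = 2.78, [R] = 22, [N] = 1.05.
K_c = [N] / ([M] [R]^2) = 0.00078 (mol/L)^-2.

K_c = 0.00078 (mol/L)^-2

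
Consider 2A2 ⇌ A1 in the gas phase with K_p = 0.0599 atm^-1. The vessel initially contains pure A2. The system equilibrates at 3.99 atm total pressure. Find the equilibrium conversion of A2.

Basis: 1 mol A2 initially; let X = conversion of A2. Extent ξ = 0.5X.
Moles: n_A2 = 1 − X; n_A1 = 0.5X.
Summing: n_T = 1 − 0.5X.
Mole fractions y_i = n_i/n_T; K_p = p_A1 / (p_A2^2) with p_i = y_i·P.
Setting this equal to 0.0599 atm^-1 and taking the physical root (0 < X < 1) gives X = 0.285.

X = 0.285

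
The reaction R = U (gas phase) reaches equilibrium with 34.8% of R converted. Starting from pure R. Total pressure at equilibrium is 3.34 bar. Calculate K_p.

Let X = conversion of R (basis 1 mol R); extent of reaction ξ = X.
Moles: n_R = 1 − X; n_U = X.
n_T stays at 1 (no change in mole number).
At X = 0.348: n_R = 0.652, n_U = 0.348, n_T = 1.
p_i = (n_i/n_T)·P. K_p = p_U / (p_R) = 0.534.

K_p = 0.534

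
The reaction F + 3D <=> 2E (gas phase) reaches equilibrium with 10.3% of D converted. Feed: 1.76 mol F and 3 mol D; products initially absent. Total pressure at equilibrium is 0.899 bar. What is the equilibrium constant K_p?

K_p = 0.0337 bar^-2

Take 3 mol D as basis and let X be its fractional conversion, so ξ = X.
Moles: n_F = 1.76 − X; n_D = 3 − 3X; n_E = 2X.
Summing: n_T = 4.76 − 2X.
At X = 0.103: n_F = 1.66, n_D = 2.69, n_E = 0.206, n_T = 4.55.
p_i = (n_i/n_T)·P. K_p = p_E^2 / (p_F p_D^3) = 0.0337 bar^-2.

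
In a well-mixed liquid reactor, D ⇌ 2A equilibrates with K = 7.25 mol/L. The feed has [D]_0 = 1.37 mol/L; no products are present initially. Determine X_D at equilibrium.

Let X = conversion of D; extent ξ = 1.37·X mol/L.
Concentrations: [D] = 1.37 − 1.37X; [A] = 2.74X.
K = [A]^2 / ([D]).
This equals 7.25 at X = 0.665 (the root in 0 < X < 1).

X = 0.665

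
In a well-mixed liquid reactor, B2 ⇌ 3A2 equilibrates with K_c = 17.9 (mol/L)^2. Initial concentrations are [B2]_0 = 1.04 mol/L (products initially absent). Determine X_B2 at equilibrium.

Let X = conversion of B2; extent ξ = 1.04·X mol/L.
Concentrations: [B2] = 1.04 − 1.04X; [A2] = 3.12X.
K_c = [A2]^3 / ([B2]).
This equals 17.9 at X = 0.617 (the root in 0 < X < 1).

X = 0.617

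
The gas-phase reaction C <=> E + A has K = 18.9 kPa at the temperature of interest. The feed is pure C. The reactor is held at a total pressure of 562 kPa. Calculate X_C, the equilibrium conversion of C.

X = 0.180

Basis: 1 mol C initially; let X = conversion of C. Extent ξ = X.
At extent ξ: n_C = 1 − X; n_E = X; n_A = X.
Summing: n_T = 1 + X.
y_i = n_i/n_T, p_i = y_i·P. K = p_E p_A / (p_C).
Equating to 18.9 kPa and solving on 0 < X < 1: X = 0.180.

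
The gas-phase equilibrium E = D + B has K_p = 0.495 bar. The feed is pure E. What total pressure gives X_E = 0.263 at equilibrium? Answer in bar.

P = 6.66 bar

Take 1 mol E as basis and let X be its fractional conversion, so ξ = X.
Mole table: n_E = 1 − X; n_D = X; n_B = X.
Summing: n_T = 1 + X.
K_p = p_D p_B / (p_E) with p_i = (n_i/n_T)·P.
At X = 0.263: the mole-fraction product g(X) = Π y_i^ν_i = 0.07431. Since K_p = g(X)·P^{1}, P = (K_p/g)^(1/1) = (0.495/0.07431)^(1/1) = 6.66 bar.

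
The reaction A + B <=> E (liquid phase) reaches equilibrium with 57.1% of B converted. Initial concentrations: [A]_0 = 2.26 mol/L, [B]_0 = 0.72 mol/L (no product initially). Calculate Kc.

Kc = 0.72 L/mol

Let X = conversion of B.
Concentrations: [A] = 2.26 − 0.72X; [B] = 0.72 − 0.72X; [E] = 0.72X.
At X = 0.571: [A] = 1.85, [B] = 0.309, [E] = 0.411.
Kc = [E] / ([A] [B]) = 0.72 L/mol.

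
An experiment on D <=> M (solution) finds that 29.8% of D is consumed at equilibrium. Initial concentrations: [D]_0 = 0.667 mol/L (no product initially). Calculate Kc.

Kc = 0.425

Let X = conversion of D.
Concentrations: [D] = 0.667 − 0.667X; [M] = 0.667X.
At X = 0.298: [D] = 0.468, [M] = 0.199.
Kc = [M] / ([D]) = 0.425.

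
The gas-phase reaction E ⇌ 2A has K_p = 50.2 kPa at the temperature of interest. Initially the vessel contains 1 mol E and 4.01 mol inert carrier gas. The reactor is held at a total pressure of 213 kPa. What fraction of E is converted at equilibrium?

Basis: 1 mol E initially; let X = conversion of E. Extent ξ = X.
Species balance: n_E = 1 − X; n_A = 2X; n_I = 4.01 (inert).
Summing: n_T = 5.01 + X.
Mole fractions y_i = n_i/n_T; K_p = p_A^2 / (p_E) with p_i = y_i·P.
Setting this equal to 50.2 kPa and taking the physical root (0 < X < 1) gives X = 0.428.

X = 0.428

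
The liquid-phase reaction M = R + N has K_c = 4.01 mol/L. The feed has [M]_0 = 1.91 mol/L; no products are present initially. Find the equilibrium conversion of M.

Let X = conversion of M; extent ξ = 1.91·X mol/L.
Concentrations: [M] = 1.91 − 1.91X; [R] = 1.91X; [N] = 1.91X.
K_c = [R] [N] / ([M]).
Equating to 4.01 mol/L: the physical root is X = 0.740.

X = 0.740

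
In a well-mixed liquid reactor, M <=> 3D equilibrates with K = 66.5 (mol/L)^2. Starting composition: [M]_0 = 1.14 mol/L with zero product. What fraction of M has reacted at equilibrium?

Let X = conversion of M; extent ξ = 1.14·X mol/L.
Concentrations: [M] = 1.14 − 1.14X; [D] = 3.42X.
K = [D]^3 / ([M]).
This equals 66.5 at X = 0.764 (the root in 0 < X < 1).

X = 0.764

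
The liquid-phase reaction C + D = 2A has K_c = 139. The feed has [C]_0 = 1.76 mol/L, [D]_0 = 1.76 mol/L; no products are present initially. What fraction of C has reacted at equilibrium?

X = 0.855

Let X = conversion of C; extent ξ = 1.76·X mol/L.
Concentrations: [C] = 1.76 − 1.76X; [D] = 1.76 − 1.76X; [A] = 3.52X.
K_c = [A]^2 / ([C] [D]).
Setting equal to 139 and solving for X on (0,1) gives X = 0.855.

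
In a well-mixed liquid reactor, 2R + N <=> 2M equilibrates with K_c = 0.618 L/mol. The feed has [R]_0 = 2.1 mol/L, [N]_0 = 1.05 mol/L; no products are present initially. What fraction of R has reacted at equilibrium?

Let X = conversion of R; extent ξ = 2.1X/2 mol/L.
Concentrations: [R] = 2.1 − 2.1X; [N] = 1.05 − 1.05X; [M] = 2.1X.
K_c = [M]^2 / ([R]^2 [N]).
Equating to 0.618 L/mol: the physical root is X = 0.387.

X = 0.387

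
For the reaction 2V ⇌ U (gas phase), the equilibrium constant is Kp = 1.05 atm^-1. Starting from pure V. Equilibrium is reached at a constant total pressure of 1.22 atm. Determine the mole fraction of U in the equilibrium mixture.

Let X = conversion of V (basis 1 mol V); extent of reaction ξ = 0.5X.
Moles: n_V = 1 − X; n_U = 0.5X.
Total moles n_T = 1 − 0.5X.
y_i = n_i/n_T, p_i = y_i·P. Kp = p_U / (p_V^2).
Substituting and setting equal to 1.05 atm^-1 gives a polynomial in X; the root in (0,1) is X = 0.596.
Then n_U = 0.298, n_T = 0.702, so y_U = 0.424.

y_U = 0.424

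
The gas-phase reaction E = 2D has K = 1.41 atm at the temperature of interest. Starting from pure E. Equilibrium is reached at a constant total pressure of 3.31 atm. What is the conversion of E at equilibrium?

X = 0.310

Let X = conversion of E (basis 1 mol E); extent of reaction ξ = X.
Mole table: n_E = 1 − X; n_D = 2X.
n_T = Σnᵢ = 1 + X.
y_i = n_i/n_T, p_i = y_i·P. K = p_D^2 / (p_E).
Equating to 1.41 atm and solving on 0 < X < 1: X = 0.310.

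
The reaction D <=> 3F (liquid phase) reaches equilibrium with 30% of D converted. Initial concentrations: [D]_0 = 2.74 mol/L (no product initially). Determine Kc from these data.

Let X = conversion of D.
Concentrations: [D] = 2.74 − 2.74X; [F] = 8.22X.
At X = 0.3: [D] = 1.92, [F] = 2.47.
Kc = [F]^3 / ([D]) = 7.82 (mol/L)^2.

Kc = 7.82 (mol/L)^2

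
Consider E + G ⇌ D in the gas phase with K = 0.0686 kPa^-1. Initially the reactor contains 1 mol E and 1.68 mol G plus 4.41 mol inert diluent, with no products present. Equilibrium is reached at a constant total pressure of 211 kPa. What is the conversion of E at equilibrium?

X = 0.691

Let X = conversion of E (basis 1 mol E); extent of reaction ξ = X.
At extent ξ: n_E = 1 − X; n_G = 1.68 − X; n_D = X; n_I = 4.41 (inert).
Summing: n_T = 7.09 − X.
y_i = n_i/n_T, p_i = y_i·P. K = p_D / (p_E p_G).
Setting this equal to 0.0686 kPa^-1 and taking the physical root (0 < X < 1) gives X = 0.691.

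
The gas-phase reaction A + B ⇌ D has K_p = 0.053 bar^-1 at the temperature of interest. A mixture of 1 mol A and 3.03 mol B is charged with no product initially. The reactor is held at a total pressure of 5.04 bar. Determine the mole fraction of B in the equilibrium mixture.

y_B = 0.741

Take 1 mol A as basis and let X be its fractional conversion, so ξ = X.
Mole table: n_A = 1 − X; n_B = 3.03 − X; n_D = X.
Summing: n_T = 4.03 − X.
With p_i = (n_i/n_T)P, K_p = p_D / (p_A p_B).
This yields a degree-2 equation in X; solving on (0,1), X = 0.165.
Then n_B = 2.86, n_T = 3.86, so y_B = 0.741.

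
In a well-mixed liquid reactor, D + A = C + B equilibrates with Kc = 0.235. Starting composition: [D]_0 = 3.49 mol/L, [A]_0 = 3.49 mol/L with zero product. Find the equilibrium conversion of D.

Let X = conversion of D; extent ξ = 3.49·X mol/L.
Concentrations: [D] = 3.49 − 3.49X; [A] = 3.49 − 3.49X; [C] = 3.49X; [B] = 3.49X.
Kc = [C] [B] / ([D] [A]).
This equals 0.235 at X = 0.326 (the root in 0 < X < 1).

X = 0.326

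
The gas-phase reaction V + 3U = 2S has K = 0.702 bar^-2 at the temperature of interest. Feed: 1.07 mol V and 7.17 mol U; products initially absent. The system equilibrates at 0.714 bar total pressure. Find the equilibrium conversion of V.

Basis: 1.07 mol V initially; let X = conversion of V. Extent ξ = 1.07X.
Moles: n_V = 1.07 − 1.07X; n_U = 7.17 − 3.21X; n_S = 2.14X.
n_T = Σnᵢ = 8.24 − 2.14X.
y_i = n_i/n_T, p_i = y_i·P. K = p_S^2 / (p_V p_U^3).
Equating to 0.702 bar^-2 and solving on 0 < X < 1: X = 0.421.

X = 0.421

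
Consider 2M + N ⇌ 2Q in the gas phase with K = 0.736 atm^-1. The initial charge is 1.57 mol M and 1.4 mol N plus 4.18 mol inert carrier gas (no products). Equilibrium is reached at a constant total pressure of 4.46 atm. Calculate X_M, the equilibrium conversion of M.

Take 1.57 mol M as basis and let X be its fractional conversion, so ξ = 0.785X.
At extent ξ: n_M = 1.57 − 1.57X; n_N = 1.4 − 0.785X; n_Q = 1.57X; n_I = 4.18 (inert).
n_T = Σnᵢ = 7.15 − 0.785X.
With p_i = (n_i/n_T)P, K = p_Q^2 / (p_M^2 p_N).
Substituting and setting equal to 0.736 atm^-1 gives a polynomial in X; the root in (0,1) is X = 0.418.

X = 0.418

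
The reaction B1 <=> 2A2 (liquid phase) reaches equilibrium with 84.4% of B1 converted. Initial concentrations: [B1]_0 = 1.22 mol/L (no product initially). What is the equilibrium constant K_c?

Let X = conversion of B1.
Concentrations: [B1] = 1.22 − 1.22X; [A2] = 2.44X.
At X = 0.844: [B1] = 0.19, [A2] = 2.06.
K_c = [A2]^2 / ([B1]) = 22.3 mol/L.

K_c = 22.3 mol/L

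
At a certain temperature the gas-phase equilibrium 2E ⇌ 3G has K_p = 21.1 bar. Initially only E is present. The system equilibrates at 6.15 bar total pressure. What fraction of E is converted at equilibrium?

Let X = conversion of E (basis 1 mol E); extent of reaction ξ = 0.5X.
At extent ξ: n_E = 1 − X; n_G = 1.5X.
Total moles n_T = 1 + 0.5X.
y_i = n_i/n_T, p_i = y_i·P. K_p = p_G^3 / (p_E^2).
Equating to 21.1 bar and solving on 0 < X < 1: X = 0.598.

X = 0.598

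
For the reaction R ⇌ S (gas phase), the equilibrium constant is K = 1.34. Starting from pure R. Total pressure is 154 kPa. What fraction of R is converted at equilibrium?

X = 0.573

Take 1 mol R as basis and let X be its fractional conversion, so ξ = X.
Species balance: n_R = 1 − X; n_S = X.
Total moles n_T = 1 (Δν = 0, constant).
y_i = n_i/n_T, p_i = y_i·P. K = p_S / (p_R).
Setting this equal to 1.34 and taking the physical root (0 < X < 1) gives X = 0.573.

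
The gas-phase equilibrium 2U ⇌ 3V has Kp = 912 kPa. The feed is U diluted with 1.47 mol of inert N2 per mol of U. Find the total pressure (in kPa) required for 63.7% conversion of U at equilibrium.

Basis: 1 mol U initially; let X = conversion of U. Extent ξ = 0.5X.
Moles: n_U = 1 − X; n_V = 1.5X; n_I = 1.47 (inert).
Summing: n_T = 2.47 + 0.5X.
Kp = p_V^3 / (p_U^2) with p_i = (n_i/n_T)·P.
At X = 0.637: the mole-fraction product g(X) = Π y_i^ν_i = 2.374. Since Kp = g(X)·P^{1}, P = (Kp/g)^(1/1) = (912/2.374)^(1/1) = 384 kPa.

P = 384 kPa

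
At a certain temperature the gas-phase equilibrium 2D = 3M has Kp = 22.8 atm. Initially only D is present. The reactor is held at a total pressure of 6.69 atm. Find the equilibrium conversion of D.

X = 0.597

Let X = conversion of D (basis 1 mol D); extent of reaction ξ = 0.5X.
At extent ξ: n_D = 1 − X; n_M = 1.5X.
Total moles n_T = 1 + 0.5X.
Mole fractions y_i = n_i/n_T; Kp = p_M^3 / (p_D^2) with p_i = y_i·P.
This yields a degree-3 equation in X; solving on (0,1), X = 0.597.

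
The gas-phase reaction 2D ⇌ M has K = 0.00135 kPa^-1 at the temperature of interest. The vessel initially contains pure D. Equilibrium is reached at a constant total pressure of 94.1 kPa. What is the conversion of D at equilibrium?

Basis: 1 mol D initially; let X = conversion of D. Extent ξ = 0.5X.
Moles: n_D = 1 − X; n_M = 0.5X.
Total moles n_T = 1 − 0.5X.
With p_i = (n_i/n_T)P, K = p_M / (p_D^2).
Equating to 0.00135 kPa^-1 and solving on 0 < X < 1: X = 0.186.

X = 0.186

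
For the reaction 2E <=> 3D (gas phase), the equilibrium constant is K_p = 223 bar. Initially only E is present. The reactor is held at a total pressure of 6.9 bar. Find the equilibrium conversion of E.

X = 0.803

Take 1 mol E as basis and let X be its fractional conversion, so ξ = 0.5X.
Moles: n_E = 1 − X; n_D = 1.5X.
Summing: n_T = 1 + 0.5X.
With p_i = (n_i/n_T)P, K_p = p_D^3 / (p_E^2).
Substituting and setting equal to 223 bar gives a polynomial in X; the root in (0,1) is X = 0.803.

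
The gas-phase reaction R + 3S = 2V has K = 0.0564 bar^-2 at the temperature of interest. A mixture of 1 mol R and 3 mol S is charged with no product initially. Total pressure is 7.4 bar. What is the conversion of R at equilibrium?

X = 0.448

Let X = conversion of R (basis 1 mol R); extent of reaction ξ = X.
Mole table: n_R = 1 − X; n_S = 3 − 3X; n_V = 2X.
Total moles n_T = 4 − 2X.
With p_i = (n_i/n_T)P, K = p_V^2 / (p_R p_S^3).
This yields a degree-4 equation in X; solving on (0,1), X = 0.448.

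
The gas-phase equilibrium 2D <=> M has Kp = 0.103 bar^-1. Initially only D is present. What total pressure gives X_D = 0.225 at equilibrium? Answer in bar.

Take 1 mol D as basis and let X be its fractional conversion, so ξ = 0.5X.
Species balance: n_D = 1 − X; n_M = 0.5X.
n_T = Σnᵢ = 1 − 0.5X.
Kp = p_M / (p_D^2) with p_i = (n_i/n_T)·P.
At X = 0.225: the mole-fraction product g(X) = Π y_i^ν_i = 0.1662. Since Kp = g(X)·P^{-1}, P = (g/Kp)^(1/1) = (0.1662/0.103)^(1/1) = 1.61 bar.

P = 1.61 bar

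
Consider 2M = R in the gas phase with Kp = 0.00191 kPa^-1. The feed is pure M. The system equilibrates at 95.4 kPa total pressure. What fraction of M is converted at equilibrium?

Basis: 1 mol M initially; let X = conversion of M. Extent ξ = 0.5X.
At extent ξ: n_M = 1 − X; n_R = 0.5X.
n_T = Σnᵢ = 1 − 0.5X.
With p_i = (n_i/n_T)P, Kp = p_R / (p_M^2).
This yields a degree-2 equation in X; solving on (0,1), X = 0.239.

X = 0.239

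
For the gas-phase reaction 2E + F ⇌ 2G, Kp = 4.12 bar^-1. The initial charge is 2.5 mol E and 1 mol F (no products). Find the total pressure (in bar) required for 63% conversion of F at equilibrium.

Basis: 1 mol F initially; let X = conversion of F. Extent ξ = X.
Moles: n_E = 2.5 − 2X; n_F = 1 − X; n_G = 2X.
n_T = Σnᵢ = 3.5 − X.
Kp = p_G^2 / (p_E^2 p_F) with p_i = (n_i/n_T)·P.
At X = 0.63: the mole-fraction product g(X) = Π y_i^ν_i = 8.009. Since Kp = g(X)·P^{-1}, P = (g/Kp)^(1/1) = (8.009/4.12)^(1/1) = 1.94 bar.

P = 1.94 bar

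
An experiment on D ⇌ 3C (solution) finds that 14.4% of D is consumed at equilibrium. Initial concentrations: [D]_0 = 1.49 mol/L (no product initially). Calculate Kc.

Let X = conversion of D.
Concentrations: [D] = 1.49 − 1.49X; [C] = 4.47X.
At X = 0.144: [D] = 1.28, [C] = 0.644.
Kc = [C]^3 / ([D]) = 0.209 (mol/L)^2.

Kc = 0.209 (mol/L)^2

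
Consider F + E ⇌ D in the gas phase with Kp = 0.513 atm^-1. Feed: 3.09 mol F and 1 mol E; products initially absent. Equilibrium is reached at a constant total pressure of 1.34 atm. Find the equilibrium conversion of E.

Basis: 1 mol E initially; let X = conversion of E. Extent ξ = X.
At extent ξ: n_F = 3.09 − X; n_E = 1 − X; n_D = X.
Total moles n_T = 4.09 − X.
With p_i = (n_i/n_T)P, Kp = p_D / (p_F p_E).
This yields a degree-2 equation in X; solving on (0,1), X = 0.335.

X = 0.335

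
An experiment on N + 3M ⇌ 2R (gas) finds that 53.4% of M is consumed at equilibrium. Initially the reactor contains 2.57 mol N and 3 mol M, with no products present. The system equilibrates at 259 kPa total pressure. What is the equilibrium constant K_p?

K_p = 6.2e-05 kPa^-2

Take 3 mol M as basis and let X be its fractional conversion, so ξ = X.
Species balance: n_N = 2.57 − X; n_M = 3 − 3X; n_R = 2X.
n_T = Σnᵢ = 5.57 − 2X.
At X = 0.534: n_N = 2.04, n_M = 1.4, n_R = 1.07, n_T = 4.5.
p_i = (n_i/n_T)·P. K_p = p_R^2 / (p_N p_M^3) = 6.2e-05 kPa^-2.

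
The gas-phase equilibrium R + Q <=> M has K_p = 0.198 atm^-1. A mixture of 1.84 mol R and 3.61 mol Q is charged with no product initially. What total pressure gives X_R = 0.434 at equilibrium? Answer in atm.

Take 1.84 mol R as basis and let X be its fractional conversion, so ξ = 1.84X.
Moles: n_R = 1.84 − 1.84X; n_Q = 3.61 − 1.84X; n_M = 1.84X.
Summing: n_T = 5.45 − 1.84X.
K_p = p_M / (p_R p_Q) with p_i = (n_i/n_T)·P.
At X = 0.434: the mole-fraction product g(X) = Π y_i^ν_i = 1.269. Since K_p = g(X)·P^{-1}, P = (g/K_p)^(1/1) = (1.269/0.198)^(1/1) = 6.41 atm.

P = 6.41 atm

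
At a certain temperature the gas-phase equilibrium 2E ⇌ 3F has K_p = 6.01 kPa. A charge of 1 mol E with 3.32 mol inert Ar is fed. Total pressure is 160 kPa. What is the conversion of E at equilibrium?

Take 1 mol E as basis and let X be its fractional conversion, so ξ = 0.5X.
Species balance: n_E = 1 − X; n_F = 1.5X; n_I = 3.32 (inert).
n_T = Σnᵢ = 4.32 + 0.5X.
y_i = n_i/n_T, p_i = y_i·P. K_p = p_F^3 / (p_E^2).
Equating to 6.01 kPa and solving on 0 < X < 1: X = 0.292.

X = 0.292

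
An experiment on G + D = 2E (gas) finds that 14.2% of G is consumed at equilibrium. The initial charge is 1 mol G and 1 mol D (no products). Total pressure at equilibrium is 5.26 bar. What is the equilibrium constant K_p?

K_p = 0.11

Let X = conversion of G (basis 1 mol G); extent of reaction ξ = X.
At extent ξ: n_G = 1 − X; n_D = 1 − X; n_E = 2X.
n_T stays at 2 (no change in mole number).
At X = 0.142: n_G = 0.858, n_D = 0.858, n_E = 0.284, n_T = 2.
p_i = (n_i/n_T)·P. K_p = p_E^2 / (p_G p_D) = 0.11.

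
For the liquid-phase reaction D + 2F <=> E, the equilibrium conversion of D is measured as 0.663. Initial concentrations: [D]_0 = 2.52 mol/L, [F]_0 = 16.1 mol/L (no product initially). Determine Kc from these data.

Let X = conversion of D.
Concentrations: [D] = 2.52 − 2.52X; [F] = 16.1 − 5.04X; [E] = 2.52X.
At X = 0.663: [D] = 0.849, [F] = 12.8, [E] = 1.67.
Kc = [E] / ([D] [F]^2) = 0.0121 (mol/L)^-2.

Kc = 0.0121 (mol/L)^-2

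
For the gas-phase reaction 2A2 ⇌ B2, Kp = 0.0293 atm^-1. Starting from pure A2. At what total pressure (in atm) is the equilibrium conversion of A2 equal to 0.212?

Basis: 1 mol A2 initially; let X = conversion of A2. Extent ξ = 0.5X.
Moles: n_A2 = 1 − X; n_B2 = 0.5X.
Summing: n_T = 1 − 0.5X.
Kp = p_B2 / (p_A2^2) with p_i = (n_i/n_T)·P.
At X = 0.212: the mole-fraction product g(X) = Π y_i^ν_i = 0.1526. Since Kp = g(X)·P^{-1}, P = (g/Kp)^(1/1) = (0.1526/0.0293)^(1/1) = 5.21 atm.

P = 5.21 atm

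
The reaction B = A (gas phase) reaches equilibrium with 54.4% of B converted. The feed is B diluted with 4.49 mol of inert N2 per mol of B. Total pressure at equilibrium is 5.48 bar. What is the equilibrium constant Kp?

Kp = 1.19

Let X = conversion of B (basis 1 mol B); extent of reaction ξ = X.
Moles: n_B = 1 − X; n_A = X; n_I = 4.49 (inert).
Since Δν = 0, n_T = 5.49 throughout.
At X = 0.544: n_B = 0.456, n_A = 0.544, n_T = 5.49.
p_i = (n_i/n_T)·P. Kp = p_A / (p_B) = 1.19.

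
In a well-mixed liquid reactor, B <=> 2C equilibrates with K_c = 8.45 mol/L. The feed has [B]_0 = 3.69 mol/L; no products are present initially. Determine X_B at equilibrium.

Let X = conversion of B; extent ξ = 3.69·X mol/L.
Concentrations: [B] = 3.69 − 3.69X; [C] = 7.38X.
K_c = [C]^2 / ([B]).
This equals 8.45 at X = 0.523 (the root in 0 < X < 1).

X = 0.523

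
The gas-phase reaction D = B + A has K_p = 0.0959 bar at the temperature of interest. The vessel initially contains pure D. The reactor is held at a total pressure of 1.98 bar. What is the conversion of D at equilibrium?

Let X = conversion of D (basis 1 mol D); extent of reaction ξ = X.
Moles: n_D = 1 − X; n_B = X; n_A = X.
n_T = Σnᵢ = 1 + X.
With p_i = (n_i/n_T)P, K_p = p_B p_A / (p_D).
This yields a degree-2 equation in X; solving on (0,1), X = 0.215.

X = 0.215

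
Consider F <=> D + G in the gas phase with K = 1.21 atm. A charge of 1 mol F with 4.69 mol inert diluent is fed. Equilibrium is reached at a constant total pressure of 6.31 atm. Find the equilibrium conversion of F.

Take 1 mol F as basis and let X be its fractional conversion, so ξ = X.
Species balance: n_F = 1 − X; n_D = X; n_G = X; n_I = 4.69 (inert).
Summing: n_T = 5.69 + X.
With p_i = (n_i/n_T)P, K = p_D p_G / (p_F).
This yields a degree-2 equation in X; solving on (0,1), X = 0.651.

X = 0.651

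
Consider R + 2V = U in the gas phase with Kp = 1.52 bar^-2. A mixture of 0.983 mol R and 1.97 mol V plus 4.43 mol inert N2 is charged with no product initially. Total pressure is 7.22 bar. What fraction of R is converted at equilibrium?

Basis: 0.983 mol R initially; let X = conversion of R. Extent ξ = 0.983X.
Mole table: n_R = 0.983 − 0.983X; n_V = 1.97 − 1.97X; n_U = 0.983X; n_I = 4.43 (inert).
n_T = Σnᵢ = 7.38 − 1.97X.
With p_i = (n_i/n_T)P, Kp = p_U / (p_R p_V^2).
Substituting and setting equal to 1.52 bar^-2 gives a polynomial in X; the root in (0,1) is X = 0.582.

X = 0.582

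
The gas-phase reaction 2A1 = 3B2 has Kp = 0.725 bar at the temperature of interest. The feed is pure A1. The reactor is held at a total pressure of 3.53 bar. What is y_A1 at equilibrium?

y_A1 = 0.587

Let X = conversion of A1 (basis 1 mol A1); extent of reaction ξ = 0.5X.
Species balance: n_A1 = 1 − X; n_B2 = 1.5X.
n_T = Σnᵢ = 1 + 0.5X.
Mole fractions y_i = n_i/n_T; Kp = p_B2^3 / (p_A1^2) with p_i = y_i·P.
This yields a degree-3 equation in X; solving on (0,1), X = 0.320.
Then n_A1 = 0.68, n_T = 1.16, so y_A1 = 0.587.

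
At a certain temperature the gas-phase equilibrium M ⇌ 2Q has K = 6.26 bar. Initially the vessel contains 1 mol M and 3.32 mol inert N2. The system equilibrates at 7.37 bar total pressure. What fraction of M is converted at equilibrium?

X = 0.626

Basis: 1 mol M initially; let X = conversion of M. Extent ξ = X.
At extent ξ: n_M = 1 − X; n_Q = 2X; n_I = 3.32 (inert).
n_T = Σnᵢ = 4.32 + X.
Mole fractions y_i = n_i/n_T; K = p_Q^2 / (p_M) with p_i = y_i·P.
Equating to 6.26 bar and solving on 0 < X < 1: X = 0.626.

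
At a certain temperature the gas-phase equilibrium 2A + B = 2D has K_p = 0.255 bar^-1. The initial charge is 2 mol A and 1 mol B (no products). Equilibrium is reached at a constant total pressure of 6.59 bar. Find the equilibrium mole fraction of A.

Take 2 mol A as basis and let X be its fractional conversion, so ξ = X.
Species balance: n_A = 2 − 2X; n_B = 1 − X; n_D = 2X.
Summing: n_T = 3 − X.
y_i = n_i/n_T, p_i = y_i·P. K_p = p_D^2 / (p_A^2 p_B).
Substituting and setting equal to 0.255 bar^-1 gives a polynomial in X; the root in (0,1) is X = 0.386.
Then n_A = 1.23, n_T = 2.61, so y_A = 0.470.

y_A = 0.470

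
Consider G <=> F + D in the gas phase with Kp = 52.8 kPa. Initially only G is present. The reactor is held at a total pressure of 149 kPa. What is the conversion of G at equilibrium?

Take 1 mol G as basis and let X be its fractional conversion, so ξ = X.
Moles: n_G = 1 − X; n_F = X; n_D = X.
Total moles n_T = 1 + X.
y_i = n_i/n_T, p_i = y_i·P. Kp = p_F p_D / (p_G).
Substituting and setting equal to 52.8 kPa gives a polynomial in X; the root in (0,1) is X = 0.512.

X = 0.512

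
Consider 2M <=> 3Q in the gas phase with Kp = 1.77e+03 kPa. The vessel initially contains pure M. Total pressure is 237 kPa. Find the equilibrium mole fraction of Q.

y_Q = 0.758

Basis: 1 mol M initially; let X = conversion of M. Extent ξ = 0.5X.
At extent ξ: n_M = 1 − X; n_Q = 1.5X.
Total moles n_T = 1 + 0.5X.
Mole fractions y_i = n_i/n_T; Kp = p_Q^3 / (p_M^2) with p_i = y_i·P.
Setting this equal to 1.77e+03 kPa and taking the physical root (0 < X < 1) gives X = 0.677.
Then n_Q = 1.01, n_T = 1.34, so y_Q = 0.758.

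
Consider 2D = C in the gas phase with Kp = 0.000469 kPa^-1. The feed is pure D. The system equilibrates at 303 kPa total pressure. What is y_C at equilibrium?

y_C = 0.112

Let X = conversion of D (basis 1 mol D); extent of reaction ξ = 0.5X.
Moles: n_D = 1 − X; n_C = 0.5X.
Summing: n_T = 1 − 0.5X.
Mole fractions y_i = n_i/n_T; Kp = p_C / (p_D^2) with p_i = y_i·P.
Equating to 0.000469 kPa^-1 and solving on 0 < X < 1: X = 0.202.
Then n_C = 0.101, n_T = 0.899, so y_C = 0.112.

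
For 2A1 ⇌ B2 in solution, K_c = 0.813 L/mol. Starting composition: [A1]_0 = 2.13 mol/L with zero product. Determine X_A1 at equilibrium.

X = 0.588

Let X = conversion of A1; extent ξ = 2.13X/2 mol/L.
Concentrations: [A1] = 2.13 − 2.13X; [B2] = 1.06X.
K_c = [B2] / ([A1]^2).
Setting equal to 0.813 and solving for X on (0,1) gives X = 0.588.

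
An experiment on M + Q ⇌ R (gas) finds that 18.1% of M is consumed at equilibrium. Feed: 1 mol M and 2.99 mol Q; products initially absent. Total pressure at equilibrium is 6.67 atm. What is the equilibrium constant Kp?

Take 1 mol M as basis and let X be its fractional conversion, so ξ = X.
At extent ξ: n_M = 1 − X; n_Q = 2.99 − X; n_R = X.
Summing: n_T = 3.99 − X.
At X = 0.181: n_M = 0.819, n_Q = 2.81, n_R = 0.181, n_T = 3.81.
p_i = (n_i/n_T)·P. Kp = p_R / (p_M p_Q) = 0.0449 atm^-1.

Kp = 0.0449 atm^-1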